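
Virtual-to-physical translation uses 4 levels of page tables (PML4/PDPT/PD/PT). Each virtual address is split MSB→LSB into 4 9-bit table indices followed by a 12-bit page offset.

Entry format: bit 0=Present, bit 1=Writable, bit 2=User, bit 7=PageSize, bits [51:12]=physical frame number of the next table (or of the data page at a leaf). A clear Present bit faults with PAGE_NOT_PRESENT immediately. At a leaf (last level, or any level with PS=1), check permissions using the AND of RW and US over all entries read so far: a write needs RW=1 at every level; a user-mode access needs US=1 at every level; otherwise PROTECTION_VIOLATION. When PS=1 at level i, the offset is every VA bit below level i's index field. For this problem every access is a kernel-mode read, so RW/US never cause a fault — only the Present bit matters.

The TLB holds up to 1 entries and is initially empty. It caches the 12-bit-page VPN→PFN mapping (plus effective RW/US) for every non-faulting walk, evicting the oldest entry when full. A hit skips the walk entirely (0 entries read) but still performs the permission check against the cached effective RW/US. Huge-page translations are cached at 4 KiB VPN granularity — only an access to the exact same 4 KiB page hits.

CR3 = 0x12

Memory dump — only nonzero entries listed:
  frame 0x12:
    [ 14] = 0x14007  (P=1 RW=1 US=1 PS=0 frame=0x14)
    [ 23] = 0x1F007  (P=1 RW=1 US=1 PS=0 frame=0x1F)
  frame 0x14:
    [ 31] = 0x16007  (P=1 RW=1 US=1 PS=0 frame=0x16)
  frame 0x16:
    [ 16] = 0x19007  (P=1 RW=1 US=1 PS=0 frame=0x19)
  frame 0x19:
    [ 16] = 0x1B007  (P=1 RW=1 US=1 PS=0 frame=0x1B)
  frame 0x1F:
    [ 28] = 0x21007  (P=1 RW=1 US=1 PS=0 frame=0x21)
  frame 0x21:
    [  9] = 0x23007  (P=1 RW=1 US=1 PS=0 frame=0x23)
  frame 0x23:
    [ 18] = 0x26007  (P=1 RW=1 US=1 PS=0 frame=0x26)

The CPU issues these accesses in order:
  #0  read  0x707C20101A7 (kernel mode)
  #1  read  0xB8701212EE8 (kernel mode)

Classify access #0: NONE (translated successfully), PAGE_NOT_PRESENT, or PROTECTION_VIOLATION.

Trace:
#0 VA=0x707C20101A7 (r,kernel):
  [0] read 0x12 idx=14: raw=0x14007 flags P=1 W=1 U=1 S=0
  [1] read 0x14 idx=31: raw=0x16007 flags P=1 W=1 U=1 S=0
  [2] read 0x16 idx=16: raw=0x19007 flags P=1 W=1 U=1 S=0
  [3] read 0x19 idx=16: raw=0x1B007 flags P=1 W=1 U=1 S=0
  ✓ 0x1B1A7  — 4 lookups
#1 VA=0xB8701212EE8 (r,kernel):
  [0] read 0x12 idx=23: raw=0x1F007 flags P=1 W=1 U=1 S=0
  [1] read 0x1F idx=28: raw=0x21007 flags P=1 W=1 U=1 S=0
  [2] read 0x21 idx=9: raw=0x23007 flags P=1 W=1 U=1 S=0
  [3] read 0x23 idx=18: raw=0x26007 flags P=1 W=1 U=1 S=0
  ✓ 0x26EE8  — 4 lookups

Access #0 fault: NONE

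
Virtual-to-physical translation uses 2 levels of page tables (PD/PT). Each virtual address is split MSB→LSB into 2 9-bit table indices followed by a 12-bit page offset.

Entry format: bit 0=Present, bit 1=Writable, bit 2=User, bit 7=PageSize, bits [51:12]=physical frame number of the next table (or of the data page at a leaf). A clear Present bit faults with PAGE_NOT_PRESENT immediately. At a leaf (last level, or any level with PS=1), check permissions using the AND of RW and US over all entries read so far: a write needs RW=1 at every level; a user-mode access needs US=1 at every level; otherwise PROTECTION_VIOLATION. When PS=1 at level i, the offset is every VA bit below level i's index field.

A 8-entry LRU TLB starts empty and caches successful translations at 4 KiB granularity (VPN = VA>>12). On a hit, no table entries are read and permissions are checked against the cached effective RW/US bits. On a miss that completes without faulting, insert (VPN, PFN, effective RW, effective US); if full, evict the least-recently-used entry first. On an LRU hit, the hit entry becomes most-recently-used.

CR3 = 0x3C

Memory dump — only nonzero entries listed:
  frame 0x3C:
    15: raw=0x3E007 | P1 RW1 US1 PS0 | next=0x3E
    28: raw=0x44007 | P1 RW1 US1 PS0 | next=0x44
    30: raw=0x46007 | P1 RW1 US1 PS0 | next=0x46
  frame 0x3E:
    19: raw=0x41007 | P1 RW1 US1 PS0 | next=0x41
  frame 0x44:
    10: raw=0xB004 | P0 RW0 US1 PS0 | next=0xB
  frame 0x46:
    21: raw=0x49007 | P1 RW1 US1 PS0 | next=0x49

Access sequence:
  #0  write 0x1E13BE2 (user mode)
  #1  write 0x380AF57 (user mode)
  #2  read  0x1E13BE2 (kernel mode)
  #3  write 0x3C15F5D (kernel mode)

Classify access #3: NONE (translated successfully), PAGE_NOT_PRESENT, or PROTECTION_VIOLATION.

Walk each access:
#0 VA=0x1E13BE2 (w,user):
  L0 @0x3C[15] → 0x3E007  P=1,RW=1,US=1,PS=0
  L1 @0x3E[19] → 0x41007  P=1,RW=1,US=1,PS=0
  → PA=0x41BE2  (2 entries read)
#1 VA=0x380AF57 (w,user):
  L0 @0x3C[28] → 0x44007  P=1,RW=1,US=1,PS=0
  L1 @0x44[10] → 0xB004  P=0,RW=0,US=1,PS=0
  ⇒ fault: PAGE_NOT_PRESENT  — 2 lookups
#2 VA=0x1E13BE2 (r,kernel):
  TLB hit vpn=0x1E13 → PA=0x41BE2
#3 VA=0x3C15F5D (w,kernel):
  L0 @0x3C[30] → 0x46007  P=1,RW=1,US=1,PS=0
  L1 @0x46[21] → 0x49007  P=1,RW=1,US=1,PS=0
  → PA=0x49F5D  (2 entries read)

Access #3 fault: NONE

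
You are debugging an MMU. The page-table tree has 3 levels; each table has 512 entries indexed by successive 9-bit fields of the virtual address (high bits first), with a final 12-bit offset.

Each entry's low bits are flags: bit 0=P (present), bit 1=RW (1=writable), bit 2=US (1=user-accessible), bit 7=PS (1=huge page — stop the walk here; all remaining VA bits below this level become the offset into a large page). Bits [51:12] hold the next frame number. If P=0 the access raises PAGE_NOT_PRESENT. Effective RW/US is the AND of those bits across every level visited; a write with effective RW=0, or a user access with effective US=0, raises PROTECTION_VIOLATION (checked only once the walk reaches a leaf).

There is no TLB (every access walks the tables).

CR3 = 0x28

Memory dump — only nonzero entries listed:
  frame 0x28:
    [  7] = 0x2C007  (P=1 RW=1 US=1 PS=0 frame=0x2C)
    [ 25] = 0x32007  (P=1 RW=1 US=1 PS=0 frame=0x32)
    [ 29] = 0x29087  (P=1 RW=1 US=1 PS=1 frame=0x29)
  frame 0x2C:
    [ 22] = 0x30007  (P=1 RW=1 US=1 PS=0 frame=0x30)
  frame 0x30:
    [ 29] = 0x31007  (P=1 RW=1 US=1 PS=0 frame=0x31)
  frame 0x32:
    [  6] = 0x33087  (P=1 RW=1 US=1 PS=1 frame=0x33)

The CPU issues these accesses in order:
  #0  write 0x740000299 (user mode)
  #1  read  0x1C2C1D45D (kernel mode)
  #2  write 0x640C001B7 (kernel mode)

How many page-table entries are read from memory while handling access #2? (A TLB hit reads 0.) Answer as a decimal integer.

Walk each access:
#0 VA=0x740000299 (w,user):
  [0] read 0x28 idx=29: raw=0x29087 flags P=1 W=1 U=1 S=1
  ⇒ phys 0x29299 (huge @L0)  [1 reads]
#1 VA=0x1C2C1D45D (r,kernel):
  [0] read 0x28 idx=7: raw=0x2C007 flags P=1 W=1 U=1 S=0
  [1] read 0x2C idx=22: raw=0x30007 flags P=1 W=1 U=1 S=0
  [2] read 0x30 idx=29: raw=0x31007 flags P=1 W=1 U=1 S=0
  ⇒ phys 0x3145D  [3 reads]
#2 VA=0x640C001B7 (w,kernel):
  [0] read 0x28 idx=25: raw=0x32007 flags P=1 W=1 U=1 S=0
  [1] read 0x32 idx=6: raw=0x33087 flags P=1 W=1 U=1 S=1
  ⇒ phys 0x331B7 (huge @L1)  [2 reads]

Entries read for #2: 2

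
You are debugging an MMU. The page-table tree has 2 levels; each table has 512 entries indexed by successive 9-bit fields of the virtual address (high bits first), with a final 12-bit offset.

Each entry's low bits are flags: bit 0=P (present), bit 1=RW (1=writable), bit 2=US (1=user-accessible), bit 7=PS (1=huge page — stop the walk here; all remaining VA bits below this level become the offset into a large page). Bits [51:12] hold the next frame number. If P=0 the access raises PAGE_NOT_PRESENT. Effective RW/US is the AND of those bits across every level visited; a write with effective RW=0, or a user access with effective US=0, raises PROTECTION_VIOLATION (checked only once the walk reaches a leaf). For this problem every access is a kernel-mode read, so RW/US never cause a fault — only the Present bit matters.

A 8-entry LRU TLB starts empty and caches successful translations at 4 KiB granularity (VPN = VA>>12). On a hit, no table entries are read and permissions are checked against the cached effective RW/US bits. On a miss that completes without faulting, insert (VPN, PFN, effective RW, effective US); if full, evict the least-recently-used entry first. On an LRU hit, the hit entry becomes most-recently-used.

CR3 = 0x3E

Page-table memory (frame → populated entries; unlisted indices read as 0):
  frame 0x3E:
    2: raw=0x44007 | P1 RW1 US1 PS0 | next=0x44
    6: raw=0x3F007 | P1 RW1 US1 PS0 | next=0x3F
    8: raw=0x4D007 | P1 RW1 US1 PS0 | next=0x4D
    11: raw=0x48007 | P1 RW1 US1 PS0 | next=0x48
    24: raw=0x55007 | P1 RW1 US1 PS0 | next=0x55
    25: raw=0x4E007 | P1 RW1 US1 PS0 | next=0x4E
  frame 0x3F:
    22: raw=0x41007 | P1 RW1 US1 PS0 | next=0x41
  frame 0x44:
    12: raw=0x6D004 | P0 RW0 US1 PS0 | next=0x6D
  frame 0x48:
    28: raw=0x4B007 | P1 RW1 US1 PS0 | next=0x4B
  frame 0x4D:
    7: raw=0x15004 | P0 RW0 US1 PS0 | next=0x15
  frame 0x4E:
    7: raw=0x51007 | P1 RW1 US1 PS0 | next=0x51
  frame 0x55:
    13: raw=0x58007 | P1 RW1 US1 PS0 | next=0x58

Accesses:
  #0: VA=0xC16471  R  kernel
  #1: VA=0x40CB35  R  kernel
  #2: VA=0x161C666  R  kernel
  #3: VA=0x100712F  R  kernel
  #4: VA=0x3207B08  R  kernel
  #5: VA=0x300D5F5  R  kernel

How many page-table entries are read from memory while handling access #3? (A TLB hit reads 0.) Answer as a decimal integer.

Walk each access:
#0 VA=0xC16471 (r,kernel):
  [0] read 0x3E idx=6: raw=0x3F007 flags P=1 W=1 U=1 S=0
  [1] read 0x3F idx=22: raw=0x41007 flags P=1 W=1 U=1 S=0
  → PA=0x41471  (2 entries read)
#1 VA=0x40CB35 (r,kernel):
  [0] read 0x3E idx=2: raw=0x44007 flags P=1 W=1 U=1 S=0
  [1] read 0x44 idx=12: raw=0x6D004 flags P=0 W=0 U=1 S=0
  ✗ PAGE_NOT_PRESENT  [2 reads]
#2 VA=0x161C666 (r,kernel):
  [0] read 0x3E idx=11: raw=0x48007 flags P=1 W=1 U=1 S=0
  [1] read 0x48 idx=28: raw=0x4B007 flags P=1 W=1 U=1 S=0
  → PA=0x4B666  (2 entries read)
#3 VA=0x100712F (r,kernel):
  [0] read 0x3E idx=8: raw=0x4D007 flags P=1 W=1 U=1 S=0
  [1] read 0x4D idx=7: raw=0x15004 flags P=0 W=0 U=1 S=0
  ✗ PAGE_NOT_PRESENT  [2 reads]
#4 VA=0x3207B08 (r,kernel):
  [0] read 0x3E idx=25: raw=0x4E007 flags P=1 W=1 U=1 S=0
  [1] read 0x4E idx=7: raw=0x51007 flags P=1 W=1 U=1 S=0
  → PA=0x51B08  (2 entries read)
#5 VA=0x300D5F5 (r,kernel):
  [0] read 0x3E idx=24: raw=0x55007 flags P=1 W=1 U=1 S=0
  [1] read 0x55 idx=13: raw=0x58007 flags P=1 W=1 U=1 S=0
  → PA=0x585F5  (2 entries read)

Entries read for #3: 2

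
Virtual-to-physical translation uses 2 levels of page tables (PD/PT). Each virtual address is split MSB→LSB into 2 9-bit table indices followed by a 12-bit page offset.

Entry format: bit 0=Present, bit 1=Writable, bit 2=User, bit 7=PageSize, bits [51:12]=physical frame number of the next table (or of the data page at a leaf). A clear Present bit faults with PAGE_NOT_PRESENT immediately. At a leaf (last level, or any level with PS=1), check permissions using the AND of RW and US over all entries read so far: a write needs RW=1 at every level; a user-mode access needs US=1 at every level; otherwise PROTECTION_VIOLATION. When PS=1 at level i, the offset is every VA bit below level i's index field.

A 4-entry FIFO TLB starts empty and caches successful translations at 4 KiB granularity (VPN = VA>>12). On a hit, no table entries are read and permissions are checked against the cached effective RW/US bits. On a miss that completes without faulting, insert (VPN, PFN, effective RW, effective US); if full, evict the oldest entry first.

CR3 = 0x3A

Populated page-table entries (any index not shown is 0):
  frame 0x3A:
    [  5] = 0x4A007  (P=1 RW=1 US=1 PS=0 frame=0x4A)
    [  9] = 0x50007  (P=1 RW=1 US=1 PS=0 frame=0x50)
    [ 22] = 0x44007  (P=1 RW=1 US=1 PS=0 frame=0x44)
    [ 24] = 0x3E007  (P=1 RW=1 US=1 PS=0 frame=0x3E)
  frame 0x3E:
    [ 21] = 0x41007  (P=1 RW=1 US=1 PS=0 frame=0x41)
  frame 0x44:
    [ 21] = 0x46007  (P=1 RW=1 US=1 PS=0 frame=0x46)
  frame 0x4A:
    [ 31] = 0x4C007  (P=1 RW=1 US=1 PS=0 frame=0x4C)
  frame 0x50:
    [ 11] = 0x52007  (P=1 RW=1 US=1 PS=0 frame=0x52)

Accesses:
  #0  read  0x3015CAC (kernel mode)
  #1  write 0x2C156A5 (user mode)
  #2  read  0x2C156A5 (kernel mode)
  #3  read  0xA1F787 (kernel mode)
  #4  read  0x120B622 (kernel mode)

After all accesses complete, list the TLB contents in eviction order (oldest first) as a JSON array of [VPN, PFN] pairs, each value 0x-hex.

Per-access translation:
#0 VA=0x3015CAC (r,kernel):
  L0 @0x3A[24] → 0x3E007  P=1,RW=1,US=1,PS=0
  L1 @0x3E[21] → 0x41007  P=1,RW=1,US=1,PS=0
  → PA=0x41CAC  (2 entries read)
#1 VA=0x2C156A5 (w,user):
  L0 @0x3A[22] → 0x44007  P=1,RW=1,US=1,PS=0
  L1 @0x44[21] → 0x46007  P=1,RW=1,US=1,PS=0
  → PA=0x466A5  (2 entries read)
#2 VA=0x2C156A5 (r,kernel):
  TLB hit vpn=0x2C15 → PA=0x466A5
#3 VA=0xA1F787 (r,kernel):
  L0 @0x3A[5] → 0x4A007  P=1,RW=1,US=1,PS=0
  L1 @0x4A[31] → 0x4C007  P=1,RW=1,US=1,PS=0
  → PA=0x4C787  (2 entries read)
#4 VA=0x120B622 (r,kernel):
  L0 @0x3A[9] → 0x50007  P=1,RW=1,US=1,PS=0
  L1 @0x50[11] → 0x52007  P=1,RW=1,US=1,PS=0
  → PA=0x52622  (2 entries read)

TLB: [["0x3015", "0x41"], ["0x2C15", "0x46"], ["0xA1F", "0x4C"], ["0x120B", "0x52"]]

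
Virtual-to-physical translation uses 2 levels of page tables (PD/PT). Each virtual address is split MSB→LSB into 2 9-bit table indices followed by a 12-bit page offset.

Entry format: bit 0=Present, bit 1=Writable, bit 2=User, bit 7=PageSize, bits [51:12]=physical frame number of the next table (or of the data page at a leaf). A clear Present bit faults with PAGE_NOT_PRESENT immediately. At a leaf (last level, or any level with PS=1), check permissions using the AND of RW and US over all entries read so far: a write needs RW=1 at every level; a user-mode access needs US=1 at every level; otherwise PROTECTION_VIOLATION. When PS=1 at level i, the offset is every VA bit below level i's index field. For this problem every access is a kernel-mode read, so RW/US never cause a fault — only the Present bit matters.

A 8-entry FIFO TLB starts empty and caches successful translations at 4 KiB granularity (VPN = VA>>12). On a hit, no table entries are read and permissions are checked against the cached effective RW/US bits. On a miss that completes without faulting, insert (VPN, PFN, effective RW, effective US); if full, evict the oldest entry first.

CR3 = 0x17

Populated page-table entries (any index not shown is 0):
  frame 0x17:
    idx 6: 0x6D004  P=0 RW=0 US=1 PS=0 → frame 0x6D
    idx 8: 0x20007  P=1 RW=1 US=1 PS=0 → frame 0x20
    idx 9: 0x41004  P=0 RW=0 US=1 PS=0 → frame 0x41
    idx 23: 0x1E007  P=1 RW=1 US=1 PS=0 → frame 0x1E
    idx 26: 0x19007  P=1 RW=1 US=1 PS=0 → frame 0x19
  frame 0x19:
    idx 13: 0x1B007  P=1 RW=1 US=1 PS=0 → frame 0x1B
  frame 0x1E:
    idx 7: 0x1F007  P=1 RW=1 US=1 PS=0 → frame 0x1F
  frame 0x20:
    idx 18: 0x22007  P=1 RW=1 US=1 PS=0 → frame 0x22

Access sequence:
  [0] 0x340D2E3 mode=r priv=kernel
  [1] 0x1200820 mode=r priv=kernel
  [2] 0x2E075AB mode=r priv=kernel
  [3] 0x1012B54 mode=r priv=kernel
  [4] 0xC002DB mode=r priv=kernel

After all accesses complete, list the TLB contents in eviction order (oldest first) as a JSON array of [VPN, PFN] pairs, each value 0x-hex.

Walk each access:
#0 VA=0x340D2E3 (r,kernel):
  [0] read 0x17 idx=26: raw=0x19007 flags P=1 W=1 U=1 S=0
  [1] read 0x19 idx=13: raw=0x1B007 flags P=1 W=1 U=1 S=0
  ⇒ phys 0x1B2E3  [2 reads]
#1 VA=0x1200820 (r,kernel):
  [0] read 0x17 idx=9: raw=0x41004 flags P=0 W=0 U=1 S=0
  ⇒ fault: PAGE_NOT_PRESENT  — 1 lookups
#2 VA=0x2E075AB (r,kernel):
  [0] read 0x17 idx=23: raw=0x1E007 flags P=1 W=1 U=1 S=0
  [1] read 0x1E idx=7: raw=0x1F007 flags P=1 W=1 U=1 S=0
  ⇒ phys 0x1F5AB  [2 reads]
#3 VA=0x1012B54 (r,kernel):
  [0] read 0x17 idx=8: raw=0x20007 flags P=1 W=1 U=1 S=0
  [1] read 0x20 idx=18: raw=0x22007 flags P=1 W=1 U=1 S=0
  ⇒ phys 0x22B54  [2 reads]
#4 VA=0xC002DB (r,kernel):
  [0] read 0x17 idx=6: raw=0x6D004 flags P=0 W=0 U=1 S=0
  ⇒ fault: PAGE_NOT_PRESENT  — 1 lookups

TLB: [["0x340D", "0x1B"], ["0x2E07", "0x1F"], ["0x1012", "0x22"]]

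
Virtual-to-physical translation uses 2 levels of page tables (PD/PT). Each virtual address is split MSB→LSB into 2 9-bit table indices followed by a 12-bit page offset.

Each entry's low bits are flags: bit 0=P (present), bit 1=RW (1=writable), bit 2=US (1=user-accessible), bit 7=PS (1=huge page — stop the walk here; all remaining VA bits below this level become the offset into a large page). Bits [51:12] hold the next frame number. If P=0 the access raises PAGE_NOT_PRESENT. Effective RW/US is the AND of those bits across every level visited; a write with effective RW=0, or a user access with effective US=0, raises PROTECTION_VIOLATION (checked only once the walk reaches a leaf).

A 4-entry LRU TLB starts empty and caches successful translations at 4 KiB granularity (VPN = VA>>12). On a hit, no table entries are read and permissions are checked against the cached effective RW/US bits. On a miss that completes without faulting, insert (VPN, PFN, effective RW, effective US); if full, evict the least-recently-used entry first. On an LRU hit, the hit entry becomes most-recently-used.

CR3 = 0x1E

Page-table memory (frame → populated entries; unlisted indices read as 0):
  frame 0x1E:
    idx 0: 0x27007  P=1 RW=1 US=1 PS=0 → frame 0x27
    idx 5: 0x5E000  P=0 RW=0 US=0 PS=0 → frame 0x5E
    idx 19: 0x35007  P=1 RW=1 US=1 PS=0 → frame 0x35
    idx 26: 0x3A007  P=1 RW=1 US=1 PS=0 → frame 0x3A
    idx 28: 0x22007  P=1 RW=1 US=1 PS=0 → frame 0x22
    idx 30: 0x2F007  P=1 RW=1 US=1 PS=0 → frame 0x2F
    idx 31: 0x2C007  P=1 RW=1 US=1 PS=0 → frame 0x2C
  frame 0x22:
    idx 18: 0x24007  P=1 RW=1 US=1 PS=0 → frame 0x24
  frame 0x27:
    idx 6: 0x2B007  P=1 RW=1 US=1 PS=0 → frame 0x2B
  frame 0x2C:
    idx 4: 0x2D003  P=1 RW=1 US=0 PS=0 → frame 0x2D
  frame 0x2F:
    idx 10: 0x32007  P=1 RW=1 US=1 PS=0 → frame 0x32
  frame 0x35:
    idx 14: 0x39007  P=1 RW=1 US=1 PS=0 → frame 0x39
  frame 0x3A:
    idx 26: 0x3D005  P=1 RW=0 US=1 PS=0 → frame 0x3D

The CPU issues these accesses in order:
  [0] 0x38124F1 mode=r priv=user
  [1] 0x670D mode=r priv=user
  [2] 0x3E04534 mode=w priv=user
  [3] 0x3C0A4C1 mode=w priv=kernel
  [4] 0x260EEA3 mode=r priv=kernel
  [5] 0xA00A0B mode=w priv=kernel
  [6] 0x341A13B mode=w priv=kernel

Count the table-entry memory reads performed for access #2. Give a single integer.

Trace:
#0 VA=0x38124F1 (r,user):
  L0: frame=0x1E idx=28 entry=0x22007 [P=1 RW=1 US=1 PS=0]
  L1: frame=0x22 idx=18 entry=0x24007 [P=1 RW=1 US=1 PS=0]
  → PA=0x244F1  (2 entries read)
#1 VA=0x670D (r,user):
  L0: frame=0x1E idx=0 entry=0x27007 [P=1 RW=1 US=1 PS=0]
  L1: frame=0x27 idx=6 entry=0x2B007 [P=1 RW=1 US=1 PS=0]
  → PA=0x2B70D  (2 entries read)
#2 VA=0x3E04534 (w,user):
  L0: frame=0x1E idx=31 entry=0x2C007 [P=1 RW=1 US=1 PS=0]
  L1: frame=0x2C idx=4 entry=0x2D003 [P=1 RW=1 US=0 PS=0]
  → PROTECTION_VIOLATION  (2 entries read)
#3 VA=0x3C0A4C1 (w,kernel):
  L0: frame=0x1E idx=30 entry=0x2F007 [P=1 RW=1 US=1 PS=0]
  L1: frame=0x2F idx=10 entry=0x32007 [P=1 RW=1 US=1 PS=0]
  → PA=0x324C1  (2 entries read)
#4 VA=0x260EEA3 (r,kernel):
  L0: frame=0x1E idx=19 entry=0x35007 [P=1 RW=1 US=1 PS=0]
  L1: frame=0x35 idx=14 entry=0x39007 [P=1 RW=1 US=1 PS=0]
  → PA=0x39EA3  (2 entries read)
#5 VA=0xA00A0B (w,kernel):
  L0: frame=0x1E idx=5 entry=0x5E000 [P=0 RW=0 US=0 PS=0]
  → PAGE_NOT_PRESENT  (1 entries read)
#6 VA=0x341A13B (w,kernel):
  L0: frame=0x1E idx=26 entry=0x3A007 [P=1 RW=1 US=1 PS=0]
  L1: frame=0x3A idx=26 entry=0x3D005 [P=1 RW=0 US=1 PS=0]
  → PROTECTION_VIOLATION  (2 entries read)

Entries read for #2: 2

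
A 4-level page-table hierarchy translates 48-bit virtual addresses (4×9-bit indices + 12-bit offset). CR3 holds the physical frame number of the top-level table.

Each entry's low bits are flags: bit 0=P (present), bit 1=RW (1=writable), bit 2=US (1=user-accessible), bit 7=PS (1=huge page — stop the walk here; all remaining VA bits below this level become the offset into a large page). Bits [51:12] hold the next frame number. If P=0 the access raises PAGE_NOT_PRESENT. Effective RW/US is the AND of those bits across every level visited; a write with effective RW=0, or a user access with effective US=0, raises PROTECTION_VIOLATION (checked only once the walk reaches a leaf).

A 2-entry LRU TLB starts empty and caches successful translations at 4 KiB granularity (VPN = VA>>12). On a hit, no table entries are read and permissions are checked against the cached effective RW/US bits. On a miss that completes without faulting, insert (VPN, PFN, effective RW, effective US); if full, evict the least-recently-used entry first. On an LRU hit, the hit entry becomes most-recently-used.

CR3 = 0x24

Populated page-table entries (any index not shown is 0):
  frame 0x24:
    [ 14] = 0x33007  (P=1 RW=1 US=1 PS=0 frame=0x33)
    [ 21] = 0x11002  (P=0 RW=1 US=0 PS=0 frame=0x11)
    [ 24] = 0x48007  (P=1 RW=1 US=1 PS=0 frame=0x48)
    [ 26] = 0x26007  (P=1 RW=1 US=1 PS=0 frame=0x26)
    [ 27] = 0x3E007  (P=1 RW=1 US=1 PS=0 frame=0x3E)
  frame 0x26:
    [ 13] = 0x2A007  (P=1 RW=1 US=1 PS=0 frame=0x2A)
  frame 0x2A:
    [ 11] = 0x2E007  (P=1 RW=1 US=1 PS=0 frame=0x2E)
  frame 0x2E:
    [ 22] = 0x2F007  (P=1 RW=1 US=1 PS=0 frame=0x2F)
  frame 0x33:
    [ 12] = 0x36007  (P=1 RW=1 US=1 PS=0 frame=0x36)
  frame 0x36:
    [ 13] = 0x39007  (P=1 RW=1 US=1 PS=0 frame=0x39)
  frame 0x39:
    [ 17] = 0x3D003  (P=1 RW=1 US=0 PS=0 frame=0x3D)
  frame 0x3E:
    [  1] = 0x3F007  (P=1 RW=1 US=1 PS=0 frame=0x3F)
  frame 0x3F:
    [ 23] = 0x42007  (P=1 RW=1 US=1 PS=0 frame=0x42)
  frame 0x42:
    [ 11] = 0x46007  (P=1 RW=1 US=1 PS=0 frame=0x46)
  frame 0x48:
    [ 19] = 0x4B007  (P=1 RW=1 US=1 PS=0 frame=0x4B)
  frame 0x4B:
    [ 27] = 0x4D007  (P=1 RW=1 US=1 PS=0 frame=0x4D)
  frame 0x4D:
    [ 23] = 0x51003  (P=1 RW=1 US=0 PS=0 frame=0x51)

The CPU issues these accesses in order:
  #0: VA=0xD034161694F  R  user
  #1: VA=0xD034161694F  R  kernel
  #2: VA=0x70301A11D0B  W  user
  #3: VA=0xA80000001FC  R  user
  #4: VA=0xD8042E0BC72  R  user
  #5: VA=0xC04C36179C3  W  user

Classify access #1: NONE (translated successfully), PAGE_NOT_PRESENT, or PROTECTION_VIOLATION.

Walk each access:
#0 VA=0xD034161694F (r,user):
  L0: frame=0x24 idx=26 entry=0x26007 [P=1 RW=1 US=1 PS=0]
  L1: frame=0x26 idx=13 entry=0x2A007 [P=1 RW=1 US=1 PS=0]
  L2: frame=0x2A idx=11 entry=0x2E007 [P=1 RW=1 US=1 PS=0]
  L3: frame=0x2E idx=22 entry=0x2F007 [P=1 RW=1 US=1 PS=0]
  ⇒ phys 0x2F94F  [4 reads]
#1 VA=0xD034161694F (r,kernel):
  TLB hit vpn=0xD0341616 → PA=0x2F94F
#2 VA=0x70301A11D0B (w,user):
  L0: frame=0x24 idx=14 entry=0x33007 [P=1 RW=1 US=1 PS=0]
  L1: frame=0x33 idx=12 entry=0x36007 [P=1 RW=1 US=1 PS=0]
  L2: frame=0x36 idx=13 entry=0x39007 [P=1 RW=1 US=1 PS=0]
  L3: frame=0x39 idx=17 entry=0x3D003 [P=1 RW=1 US=0 PS=0]
  → PROTECTION_VIOLATION  (4 entries read)
#3 VA=0xA80000001FC (r,user):
  L0: frame=0x24 idx=21 entry=0x11002 [P=0 RW=1 US=0 PS=0]
  → PAGE_NOT_PRESENT  (1 entries read)
#4 VA=0xD8042E0BC72 (r,user):
  L0: frame=0x24 idx=27 entry=0x3E007 [P=1 RW=1 US=1 PS=0]
  L1: frame=0x3E idx=1 entry=0x3F007 [P=1 RW=1 US=1 PS=0]
  L2: frame=0x3F idx=23 entry=0x42007 [P=1 RW=1 US=1 PS=0]
  L3: frame=0x42 idx=11 entry=0x46007 [P=1 RW=1 US=1 PS=0]
  ⇒ phys 0x46C72  [4 reads]
#5 VA=0xC04C36179C3 (w,user):
  L0: frame=0x24 idx=24 entry=0x48007 [P=1 RW=1 US=1 PS=0]
  L1: frame=0x48 idx=19 entry=0x4B007 [P=1 RW=1 US=1 PS=0]
  L2: frame=0x4B idx=27 entry=0x4D007 [P=1 RW=1 US=1 PS=0]
  L3: frame=0x4D idx=23 entry=0x51003 [P=1 RW=1 US=0 PS=0]
  → PROTECTION_VIOLATION  (4 entries read)

Access #1 fault: NONE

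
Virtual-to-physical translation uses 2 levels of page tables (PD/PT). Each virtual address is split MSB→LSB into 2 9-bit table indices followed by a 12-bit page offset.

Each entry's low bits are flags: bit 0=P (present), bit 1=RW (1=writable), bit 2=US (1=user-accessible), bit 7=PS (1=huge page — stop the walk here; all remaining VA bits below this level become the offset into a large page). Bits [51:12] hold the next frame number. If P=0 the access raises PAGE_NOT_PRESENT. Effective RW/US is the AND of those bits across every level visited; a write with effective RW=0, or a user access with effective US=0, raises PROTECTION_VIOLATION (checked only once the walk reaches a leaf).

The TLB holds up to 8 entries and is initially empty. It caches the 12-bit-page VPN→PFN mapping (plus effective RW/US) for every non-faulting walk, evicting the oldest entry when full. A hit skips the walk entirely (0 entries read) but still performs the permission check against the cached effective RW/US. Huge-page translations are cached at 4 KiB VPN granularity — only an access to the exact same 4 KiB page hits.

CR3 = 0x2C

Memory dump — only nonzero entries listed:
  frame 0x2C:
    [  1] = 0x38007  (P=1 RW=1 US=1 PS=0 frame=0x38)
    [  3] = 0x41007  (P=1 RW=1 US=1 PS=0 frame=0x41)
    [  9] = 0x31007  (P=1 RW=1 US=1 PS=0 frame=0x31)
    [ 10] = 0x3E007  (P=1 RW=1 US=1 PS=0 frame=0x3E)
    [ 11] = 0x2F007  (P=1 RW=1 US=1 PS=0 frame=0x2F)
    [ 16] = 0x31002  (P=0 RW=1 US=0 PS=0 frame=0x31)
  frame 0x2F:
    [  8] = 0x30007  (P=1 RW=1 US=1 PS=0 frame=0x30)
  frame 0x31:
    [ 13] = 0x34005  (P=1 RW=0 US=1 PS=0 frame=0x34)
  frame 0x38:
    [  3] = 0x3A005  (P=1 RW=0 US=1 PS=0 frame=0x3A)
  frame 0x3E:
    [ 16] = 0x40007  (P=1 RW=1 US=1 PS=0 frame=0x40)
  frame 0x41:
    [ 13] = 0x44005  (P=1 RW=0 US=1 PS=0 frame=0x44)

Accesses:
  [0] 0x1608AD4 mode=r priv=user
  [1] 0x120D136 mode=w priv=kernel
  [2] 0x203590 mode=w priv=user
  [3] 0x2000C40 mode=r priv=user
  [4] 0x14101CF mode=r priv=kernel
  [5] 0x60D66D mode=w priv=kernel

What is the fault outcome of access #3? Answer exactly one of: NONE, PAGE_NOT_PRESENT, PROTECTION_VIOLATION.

Trace:
#0 VA=0x1608AD4 (r,user):
  lvl0: tbl 0x2C, slot 11 ⇒ 0x2F007 (P1/RW1/US1/PS0)
  lvl1: tbl 0x2F, slot 8 ⇒ 0x30007 (P1/RW1/US1/PS0)
  → PA=0x30AD4  (2 entries read)
#1 VA=0x120D136 (w,kernel):
  lvl0: tbl 0x2C, slot 9 ⇒ 0x31007 (P1/RW1/US1/PS0)
  lvl1: tbl 0x31, slot 13 ⇒ 0x34005 (P1/RW0/US1/PS0)
  ⇒ fault: PROTECTION_VIOLATION  — 2 lookups
#2 VA=0x203590 (w,user):
  lvl0: tbl 0x2C, slot 1 ⇒ 0x38007 (P1/RW1/US1/PS0)
  lvl1: tbl 0x38, slot 3 ⇒ 0x3A005 (P1/RW0/US1/PS0)
  ⇒ fault: PROTECTION_VIOLATION  — 2 lookups
#3 VA=0x2000C40 (r,user):
  lvl0: tbl 0x2C, slot 16 ⇒ 0x31002 (P0/RW1/US0/PS0)
  ⇒ fault: PAGE_NOT_PRESENT  — 1 lookups
#4 VA=0x14101CF (r,kernel):
  lvl0: tbl 0x2C, slot 10 ⇒ 0x3E007 (P1/RW1/US1/PS0)
  lvl1: tbl 0x3E, slot 16 ⇒ 0x40007 (P1/RW1/US1/PS0)
  → PA=0x401CF  (2 entries read)
#5 VA=0x60D66D (w,kernel):
  lvl0: tbl 0x2C, slot 3 ⇒ 0x41007 (P1/RW1/US1/PS0)
  lvl1: tbl 0x41, slot 13 ⇒ 0x44005 (P1/RW0/US1/PS0)
  ⇒ fault: PROTECTION_VIOLATION  — 2 lookups

Access #3 fault: PAGE_NOT_PRESENT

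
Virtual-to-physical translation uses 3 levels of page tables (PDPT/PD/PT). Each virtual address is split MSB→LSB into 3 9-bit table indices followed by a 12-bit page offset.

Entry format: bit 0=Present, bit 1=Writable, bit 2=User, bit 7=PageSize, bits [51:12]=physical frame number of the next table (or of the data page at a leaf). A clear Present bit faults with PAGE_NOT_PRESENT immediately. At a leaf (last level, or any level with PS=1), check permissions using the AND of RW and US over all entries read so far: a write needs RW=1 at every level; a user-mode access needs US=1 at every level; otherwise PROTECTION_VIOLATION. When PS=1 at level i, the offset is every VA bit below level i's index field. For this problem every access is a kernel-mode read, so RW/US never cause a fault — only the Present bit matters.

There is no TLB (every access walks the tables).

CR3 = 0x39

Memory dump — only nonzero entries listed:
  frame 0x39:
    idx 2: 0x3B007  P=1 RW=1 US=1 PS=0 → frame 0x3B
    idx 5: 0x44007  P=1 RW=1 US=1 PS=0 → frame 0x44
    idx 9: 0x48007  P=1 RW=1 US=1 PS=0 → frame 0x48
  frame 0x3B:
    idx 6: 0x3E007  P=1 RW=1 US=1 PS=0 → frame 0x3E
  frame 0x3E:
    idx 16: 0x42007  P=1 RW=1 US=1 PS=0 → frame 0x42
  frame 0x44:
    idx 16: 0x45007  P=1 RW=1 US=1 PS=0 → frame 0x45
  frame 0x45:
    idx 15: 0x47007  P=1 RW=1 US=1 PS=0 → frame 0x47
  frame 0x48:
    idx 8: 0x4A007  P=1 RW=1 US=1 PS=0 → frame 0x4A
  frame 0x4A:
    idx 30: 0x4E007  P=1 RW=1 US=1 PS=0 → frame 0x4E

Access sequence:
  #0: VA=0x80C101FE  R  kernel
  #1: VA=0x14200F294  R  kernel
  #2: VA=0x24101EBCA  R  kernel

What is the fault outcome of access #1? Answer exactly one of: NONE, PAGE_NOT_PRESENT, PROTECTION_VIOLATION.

Trace:
#0 VA=0x80C101FE (r,kernel):
  lvl0: tbl 0x39, slot 2 ⇒ 0x3B007 (P1/RW1/US1/PS0)
  lvl1: tbl 0x3B, slot 6 ⇒ 0x3E007 (P1/RW1/US1/PS0)
  lvl2: tbl 0x3E, slot 16 ⇒ 0x42007 (P1/RW1/US1/PS0)
  ✓ 0x421FE  — 3 lookups
#1 VA=0x14200F294 (r,kernel):
  lvl0: tbl 0x39, slot 5 ⇒ 0x44007 (P1/RW1/US1/PS0)
  lvl1: tbl 0x44, slot 16 ⇒ 0x45007 (P1/RW1/US1/PS0)
  lvl2: tbl 0x45, slot 15 ⇒ 0x47007 (P1/RW1/US1/PS0)
  ✓ 0x47294  — 3 lookups
#2 VA=0x24101EBCA (r,kernel):
  lvl0: tbl 0x39, slot 9 ⇒ 0x48007 (P1/RW1/US1/PS0)
  lvl1: tbl 0x48, slot 8 ⇒ 0x4A007 (P1/RW1/US1/PS0)
  lvl2: tbl 0x4A, slot 30 ⇒ 0x4E007 (P1/RW1/US1/PS0)
  ✓ 0x4EBCA  — 3 lookups

Access #1 fault: NONE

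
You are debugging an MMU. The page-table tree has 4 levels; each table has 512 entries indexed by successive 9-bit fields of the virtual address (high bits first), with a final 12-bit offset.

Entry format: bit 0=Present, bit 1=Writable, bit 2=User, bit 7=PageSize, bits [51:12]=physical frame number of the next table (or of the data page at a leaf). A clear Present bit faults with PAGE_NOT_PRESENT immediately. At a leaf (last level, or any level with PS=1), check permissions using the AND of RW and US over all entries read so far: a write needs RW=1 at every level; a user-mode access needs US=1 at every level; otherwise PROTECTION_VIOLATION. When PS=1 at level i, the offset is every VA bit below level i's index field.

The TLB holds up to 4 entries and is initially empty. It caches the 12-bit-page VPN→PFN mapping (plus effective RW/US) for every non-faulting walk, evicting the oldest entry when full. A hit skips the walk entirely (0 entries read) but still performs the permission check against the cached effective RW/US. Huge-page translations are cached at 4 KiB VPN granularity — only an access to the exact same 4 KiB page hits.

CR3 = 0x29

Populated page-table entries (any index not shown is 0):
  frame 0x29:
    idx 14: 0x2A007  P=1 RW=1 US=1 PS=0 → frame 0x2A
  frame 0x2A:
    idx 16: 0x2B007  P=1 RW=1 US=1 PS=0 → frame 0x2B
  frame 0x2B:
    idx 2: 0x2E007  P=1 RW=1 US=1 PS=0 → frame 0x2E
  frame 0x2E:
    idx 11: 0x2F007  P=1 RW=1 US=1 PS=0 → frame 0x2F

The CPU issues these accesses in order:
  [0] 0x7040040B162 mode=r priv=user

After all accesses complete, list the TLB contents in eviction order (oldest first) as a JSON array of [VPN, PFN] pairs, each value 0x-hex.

Per-access translation:
#0 VA=0x7040040B162 (r,user):
  L0 @0x29[14] → 0x2A007  P=1,RW=1,US=1,PS=0
  L1 @0x2A[16] → 0x2B007  P=1,RW=1,US=1,PS=0
  L2 @0x2B[2] → 0x2E007  P=1,RW=1,US=1,PS=0
  L3 @0x2E[11] → 0x2F007  P=1,RW=1,US=1,PS=0
  ⇒ phys 0x2F162  [4 reads]

TLB: [["0x7040040B", "0x2F"]]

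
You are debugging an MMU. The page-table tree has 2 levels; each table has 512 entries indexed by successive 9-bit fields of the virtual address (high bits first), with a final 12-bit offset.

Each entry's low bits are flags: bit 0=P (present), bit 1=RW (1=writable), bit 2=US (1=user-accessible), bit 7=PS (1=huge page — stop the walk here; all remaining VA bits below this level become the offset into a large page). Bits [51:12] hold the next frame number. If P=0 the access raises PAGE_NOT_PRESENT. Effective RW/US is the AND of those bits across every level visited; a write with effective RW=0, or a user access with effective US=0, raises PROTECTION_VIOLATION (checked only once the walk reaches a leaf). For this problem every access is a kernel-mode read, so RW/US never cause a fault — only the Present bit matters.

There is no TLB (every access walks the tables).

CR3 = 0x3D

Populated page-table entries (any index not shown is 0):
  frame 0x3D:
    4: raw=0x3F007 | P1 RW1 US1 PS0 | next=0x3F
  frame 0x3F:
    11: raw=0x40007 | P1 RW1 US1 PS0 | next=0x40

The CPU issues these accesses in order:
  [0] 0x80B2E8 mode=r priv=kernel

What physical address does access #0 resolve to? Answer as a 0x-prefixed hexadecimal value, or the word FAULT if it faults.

Walk each access:
#0 VA=0x80B2E8 (r,kernel):
  lvl0: tbl 0x3D, slot 4 ⇒ 0x3F007 (P1/RW1/US1/PS0)
  lvl1: tbl 0x3F, slot 11 ⇒ 0x40007 (P1/RW1/US1/PS0)
  → PA=0x402E8  (2 entries read)

Access #0 PA: 0x402E8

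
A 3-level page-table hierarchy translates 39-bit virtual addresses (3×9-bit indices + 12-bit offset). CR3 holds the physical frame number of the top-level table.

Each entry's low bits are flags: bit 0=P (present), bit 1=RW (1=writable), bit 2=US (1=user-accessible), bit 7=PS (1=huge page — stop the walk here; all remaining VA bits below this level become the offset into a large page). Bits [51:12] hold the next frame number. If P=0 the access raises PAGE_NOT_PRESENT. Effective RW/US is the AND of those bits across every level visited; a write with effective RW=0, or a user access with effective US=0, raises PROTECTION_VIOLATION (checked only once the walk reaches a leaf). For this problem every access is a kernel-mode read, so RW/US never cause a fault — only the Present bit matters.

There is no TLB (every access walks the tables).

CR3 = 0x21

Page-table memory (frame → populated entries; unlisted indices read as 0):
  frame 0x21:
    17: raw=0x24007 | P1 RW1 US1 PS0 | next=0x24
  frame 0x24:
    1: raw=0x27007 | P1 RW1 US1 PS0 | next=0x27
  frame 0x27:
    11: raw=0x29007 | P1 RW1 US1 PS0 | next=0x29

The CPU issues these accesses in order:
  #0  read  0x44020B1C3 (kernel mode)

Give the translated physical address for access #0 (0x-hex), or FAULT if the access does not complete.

Trace:
#0 VA=0x44020B1C3 (r,kernel):
  lvl0: tbl 0x21, slot 17 ⇒ 0x24007 (P1/RW1/US1/PS0)
  lvl1: tbl 0x24, slot 1 ⇒ 0x27007 (P1/RW1/US1/PS0)
  lvl2: tbl 0x27, slot 11 ⇒ 0x29007 (P1/RW1/US1/PS0)
  ✓ 0x291C3  — 3 lookups

Access #0 PA: 0x291C3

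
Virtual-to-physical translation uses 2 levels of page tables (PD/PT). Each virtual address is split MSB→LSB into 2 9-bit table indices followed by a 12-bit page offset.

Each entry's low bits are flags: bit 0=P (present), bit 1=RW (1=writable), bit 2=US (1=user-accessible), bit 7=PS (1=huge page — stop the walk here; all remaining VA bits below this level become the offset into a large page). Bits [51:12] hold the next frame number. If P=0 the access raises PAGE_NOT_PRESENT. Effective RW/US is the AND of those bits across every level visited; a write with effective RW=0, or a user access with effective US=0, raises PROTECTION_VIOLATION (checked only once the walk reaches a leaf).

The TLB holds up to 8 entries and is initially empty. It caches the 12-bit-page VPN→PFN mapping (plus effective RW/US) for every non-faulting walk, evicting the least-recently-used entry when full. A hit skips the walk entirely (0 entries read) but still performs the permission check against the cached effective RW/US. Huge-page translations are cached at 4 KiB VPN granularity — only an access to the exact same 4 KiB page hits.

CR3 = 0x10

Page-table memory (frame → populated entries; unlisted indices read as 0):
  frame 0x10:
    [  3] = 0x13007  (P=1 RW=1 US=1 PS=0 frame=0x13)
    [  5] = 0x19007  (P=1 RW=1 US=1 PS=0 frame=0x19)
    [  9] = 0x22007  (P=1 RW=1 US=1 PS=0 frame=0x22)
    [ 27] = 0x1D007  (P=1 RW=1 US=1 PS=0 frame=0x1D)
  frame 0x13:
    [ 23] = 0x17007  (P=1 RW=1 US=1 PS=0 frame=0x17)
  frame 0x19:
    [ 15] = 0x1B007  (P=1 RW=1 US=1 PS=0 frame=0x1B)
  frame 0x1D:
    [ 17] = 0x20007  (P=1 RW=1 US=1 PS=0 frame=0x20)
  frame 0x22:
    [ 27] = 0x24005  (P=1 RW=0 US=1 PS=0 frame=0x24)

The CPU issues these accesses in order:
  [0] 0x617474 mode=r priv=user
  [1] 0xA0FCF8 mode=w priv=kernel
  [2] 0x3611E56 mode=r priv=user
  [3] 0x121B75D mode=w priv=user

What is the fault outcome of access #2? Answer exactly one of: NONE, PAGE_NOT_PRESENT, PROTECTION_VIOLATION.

Walk each access:
#0 VA=0x617474 (r,user):
  L0: frame=0x10 idx=3 entry=0x13007 [P=1 RW=1 US=1 PS=0]
  L1: frame=0x13 idx=23 entry=0x17007 [P=1 RW=1 US=1 PS=0]
  ⇒ phys 0x17474  [2 reads]
#1 VA=0xA0FCF8 (w,kernel):
  L0: frame=0x10 idx=5 entry=0x19007 [P=1 RW=1 US=1 PS=0]
  L1: frame=0x19 idx=15 entry=0x1B007 [P=1 RW=1 US=1 PS=0]
  ⇒ phys 0x1BCF8  [2 reads]
#2 VA=0x3611E56 (r,user):
  L0: frame=0x10 idx=27 entry=0x1D007 [P=1 RW=1 US=1 PS=0]
  L1: frame=0x1D idx=17 entry=0x20007 [P=1 RW=1 US=1 PS=0]
  ⇒ phys 0x20E56  [2 reads]
#3 VA=0x121B75D (w,user):
  L0: frame=0x10 idx=9 entry=0x22007 [P=1 RW=1 US=1 PS=0]
  L1: frame=0x22 idx=27 entry=0x24005 [P=1 RW=0 US=1 PS=0]
  ✗ PROTECTION_VIOLATION  [2 reads]

Access #2 fault: NONE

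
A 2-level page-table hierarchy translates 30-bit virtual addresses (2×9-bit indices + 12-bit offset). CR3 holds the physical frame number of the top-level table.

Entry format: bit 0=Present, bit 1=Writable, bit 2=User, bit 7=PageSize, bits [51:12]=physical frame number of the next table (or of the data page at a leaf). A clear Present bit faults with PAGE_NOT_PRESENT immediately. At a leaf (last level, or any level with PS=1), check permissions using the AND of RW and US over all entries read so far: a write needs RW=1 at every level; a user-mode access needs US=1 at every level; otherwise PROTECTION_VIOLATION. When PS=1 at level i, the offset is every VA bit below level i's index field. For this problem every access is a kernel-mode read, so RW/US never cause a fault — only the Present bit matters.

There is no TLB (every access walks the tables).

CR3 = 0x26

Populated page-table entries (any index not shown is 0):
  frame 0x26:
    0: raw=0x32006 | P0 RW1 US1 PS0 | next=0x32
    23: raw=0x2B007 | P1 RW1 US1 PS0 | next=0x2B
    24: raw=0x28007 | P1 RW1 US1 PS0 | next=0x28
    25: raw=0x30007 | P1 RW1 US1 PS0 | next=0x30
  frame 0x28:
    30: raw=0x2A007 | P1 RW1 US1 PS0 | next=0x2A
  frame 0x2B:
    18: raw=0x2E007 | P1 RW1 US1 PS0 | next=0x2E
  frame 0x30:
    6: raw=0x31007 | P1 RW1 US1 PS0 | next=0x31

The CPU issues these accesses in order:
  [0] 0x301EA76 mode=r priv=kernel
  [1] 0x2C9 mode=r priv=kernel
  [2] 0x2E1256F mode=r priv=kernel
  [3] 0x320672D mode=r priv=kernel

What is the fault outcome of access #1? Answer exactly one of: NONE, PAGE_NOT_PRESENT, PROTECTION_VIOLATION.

Trace:
#0 VA=0x301EA76 (r,kernel):
  [0] read 0x26 idx=24: raw=0x28007 flags P=1 W=1 U=1 S=0
  [1] read 0x28 idx=30: raw=0x2A007 flags P=1 W=1 U=1 S=0
  ⇒ phys 0x2AA76  [2 reads]
#1 VA=0x2C9 (r,kernel):
  [0] read 0x26 idx=0: raw=0x32006 flags P=0 W=1 U=1 S=0
  → PAGE_NOT_PRESENT  (1 entries read)
#2 VA=0x2E1256F (r,kernel):
  [0] read 0x26 idx=23: raw=0x2B007 flags P=1 W=1 U=1 S=0
  [1] read 0x2B idx=18: raw=0x2E007 flags P=1 W=1 U=1 S=0
  ⇒ phys 0x2E56F  [2 reads]
#3 VA=0x320672D (r,kernel):
  [0] read 0x26 idx=25: raw=0x30007 flags P=1 W=1 U=1 S=0
  [1] read 0x30 idx=6: raw=0x31007 flags P=1 W=1 U=1 S=0
  ⇒ phys 0x3172D  [2 reads]

Access #1 fault: PAGE_NOT_PRESENT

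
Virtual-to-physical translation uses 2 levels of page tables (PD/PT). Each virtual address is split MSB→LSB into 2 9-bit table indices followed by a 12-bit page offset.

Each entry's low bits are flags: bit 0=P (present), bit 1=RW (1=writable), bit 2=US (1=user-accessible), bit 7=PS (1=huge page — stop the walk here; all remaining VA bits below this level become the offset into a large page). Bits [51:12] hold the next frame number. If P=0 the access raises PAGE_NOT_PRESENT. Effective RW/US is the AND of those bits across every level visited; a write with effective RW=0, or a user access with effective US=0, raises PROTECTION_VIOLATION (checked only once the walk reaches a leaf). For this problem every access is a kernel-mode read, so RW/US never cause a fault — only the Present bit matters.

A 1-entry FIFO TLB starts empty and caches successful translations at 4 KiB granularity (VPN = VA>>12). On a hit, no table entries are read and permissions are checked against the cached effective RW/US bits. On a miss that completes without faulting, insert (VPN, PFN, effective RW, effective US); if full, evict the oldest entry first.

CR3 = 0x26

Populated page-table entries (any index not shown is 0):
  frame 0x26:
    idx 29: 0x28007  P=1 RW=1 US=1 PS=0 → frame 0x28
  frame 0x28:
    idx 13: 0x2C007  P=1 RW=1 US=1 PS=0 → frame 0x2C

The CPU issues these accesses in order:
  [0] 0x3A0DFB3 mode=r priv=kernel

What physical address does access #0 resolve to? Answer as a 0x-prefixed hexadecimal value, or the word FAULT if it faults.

Trace:
#0 VA=0x3A0DFB3 (r,kernel):
  L0 @0x26[29] → 0x28007  P=1,RW=1,US=1,PS=0
  L1 @0x28[13] → 0x2C007  P=1,RW=1,US=1,PS=0
  ✓ 0x2CFB3  — 2 lookups

Access #0 PA: 0x2CFB3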